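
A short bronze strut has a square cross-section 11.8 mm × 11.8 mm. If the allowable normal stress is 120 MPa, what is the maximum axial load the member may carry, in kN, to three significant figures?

16.7 kN

A = 139.2 mm².
P_max = σ_allow · A = 120 · 139.2 = 16710 N = 16.71 kN.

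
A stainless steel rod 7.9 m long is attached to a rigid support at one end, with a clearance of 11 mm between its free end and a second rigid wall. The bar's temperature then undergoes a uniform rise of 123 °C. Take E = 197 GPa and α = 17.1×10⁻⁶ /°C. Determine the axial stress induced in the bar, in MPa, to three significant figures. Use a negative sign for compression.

Free thermal expansion αLΔT = 17.1e-6 · 7900 · 123 = 16.62 mm.
The walls engage after the gap closes; constrained expansion = 16.62 − 11 = 5.616 mm.
The walls impose strain ε = −(5.616)/7900 = -7.1089e-04; σ = Eε = 197000 · -7.1089e-04 = -140 MPa.

-140 MPa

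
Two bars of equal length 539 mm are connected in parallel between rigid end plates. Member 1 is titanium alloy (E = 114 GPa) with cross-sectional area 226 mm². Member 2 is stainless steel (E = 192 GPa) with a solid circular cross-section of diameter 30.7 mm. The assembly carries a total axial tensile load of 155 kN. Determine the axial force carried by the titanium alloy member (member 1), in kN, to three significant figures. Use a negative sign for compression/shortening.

23.8 kN

A_2 = 740.2 mm².
Equal strain + equilibrium ⇒ each member carries load in proportion to AE: A₁E₁ = 25760000 N, A₂E₂ = 142100000 N, ΣAE = 167900000 N.
F₁ = P·A₁E₁/ΣAE = 155000·25760000/167900000 = 23790 N.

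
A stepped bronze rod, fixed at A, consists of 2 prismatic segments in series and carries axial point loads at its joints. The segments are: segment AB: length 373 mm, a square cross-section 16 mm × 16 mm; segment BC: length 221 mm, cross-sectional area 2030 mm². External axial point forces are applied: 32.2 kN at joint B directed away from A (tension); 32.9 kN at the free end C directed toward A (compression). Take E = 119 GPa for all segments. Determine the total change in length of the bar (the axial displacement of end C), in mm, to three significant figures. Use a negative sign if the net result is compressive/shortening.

-0.0387 mm

Internal axial forces (sectioning from the free end, tension +): N_BC = -32.9 kN, N_AB = -0.7 kN.
A_AB = 256 mm².
δ_AB = -700·373/(256·119000) = -0.008571 mm
δ_BC = -32900·221/(2030·119000) = -0.0301 mm
δ = Σδ_i = -0.03867 mm.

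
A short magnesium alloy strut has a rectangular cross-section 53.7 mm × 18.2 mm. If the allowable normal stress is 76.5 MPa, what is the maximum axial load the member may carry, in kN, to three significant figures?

74.8 kN

A = 977.3 mm².
P_max = σ_allow · A = 76.5 · 977.3 = 74770 N = 74.77 kN.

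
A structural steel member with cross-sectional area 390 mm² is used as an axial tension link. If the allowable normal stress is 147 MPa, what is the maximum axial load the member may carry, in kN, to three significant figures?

P_max = σ_allow · A = 147 · 390 = 57330 N = 57.33 kN.

57.3 kN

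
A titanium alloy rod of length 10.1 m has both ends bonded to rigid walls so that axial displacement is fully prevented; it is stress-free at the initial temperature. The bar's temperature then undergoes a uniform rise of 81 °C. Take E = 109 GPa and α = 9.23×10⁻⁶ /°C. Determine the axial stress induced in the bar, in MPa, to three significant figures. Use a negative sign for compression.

-81.5 MPa

Free thermal expansion αLΔT = 9.23e-6 · 10100 · 81 = 7.551 mm.
The walls impose strain ε = −(7.551)/10100 = -7.4763e-04; σ = Eε = 109000 · -7.4763e-04 = -81.49 MPa.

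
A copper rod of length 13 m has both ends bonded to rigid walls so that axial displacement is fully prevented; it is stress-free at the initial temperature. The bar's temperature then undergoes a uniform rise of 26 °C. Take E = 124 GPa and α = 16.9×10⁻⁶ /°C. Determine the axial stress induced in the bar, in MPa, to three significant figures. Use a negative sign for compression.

-54.5 MPa

Free thermal expansion αLΔT = 16.9e-6 · 13000 · 26 = 5.712 mm.
The walls impose strain ε = −(5.712)/13000 = -4.3940e-04; σ = Eε = 124000 · -4.3940e-04 = -54.49 MPa.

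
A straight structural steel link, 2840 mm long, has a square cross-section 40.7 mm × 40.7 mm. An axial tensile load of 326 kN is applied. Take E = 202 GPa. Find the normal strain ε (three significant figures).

9.74e-04

A = 1656 mm².
σ = N/A = 196.8 MPa; ε = σ/E = 196.8/202000 = 9.743e-04.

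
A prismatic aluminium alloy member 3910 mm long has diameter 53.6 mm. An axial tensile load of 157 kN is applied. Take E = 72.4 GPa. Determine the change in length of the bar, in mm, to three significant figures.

A = 2256 mm².
δ_mech = NL/(AE) = 157000·3910/(2256·72400) = 3.758 mm.

3.76 mm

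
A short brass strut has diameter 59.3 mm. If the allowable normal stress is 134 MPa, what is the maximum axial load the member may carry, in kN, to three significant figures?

370 kN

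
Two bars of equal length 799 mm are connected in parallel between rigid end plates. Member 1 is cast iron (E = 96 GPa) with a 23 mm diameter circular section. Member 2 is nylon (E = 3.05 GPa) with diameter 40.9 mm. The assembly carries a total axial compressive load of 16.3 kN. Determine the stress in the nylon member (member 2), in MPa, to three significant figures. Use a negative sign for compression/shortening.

-1.13 MPa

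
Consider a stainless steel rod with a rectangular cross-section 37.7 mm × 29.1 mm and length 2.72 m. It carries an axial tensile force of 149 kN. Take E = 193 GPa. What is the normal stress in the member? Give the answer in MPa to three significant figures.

A = 1097 mm².
σ = N/A = 149000/1097 = 135.8 MPa.

136 MPa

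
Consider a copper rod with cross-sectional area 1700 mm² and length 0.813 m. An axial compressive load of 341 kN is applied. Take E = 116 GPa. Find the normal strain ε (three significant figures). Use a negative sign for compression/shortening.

-0.00173

σ = N/A = -200.6 MPa; ε = σ/E = -200.6/116000 = -1.729e-03.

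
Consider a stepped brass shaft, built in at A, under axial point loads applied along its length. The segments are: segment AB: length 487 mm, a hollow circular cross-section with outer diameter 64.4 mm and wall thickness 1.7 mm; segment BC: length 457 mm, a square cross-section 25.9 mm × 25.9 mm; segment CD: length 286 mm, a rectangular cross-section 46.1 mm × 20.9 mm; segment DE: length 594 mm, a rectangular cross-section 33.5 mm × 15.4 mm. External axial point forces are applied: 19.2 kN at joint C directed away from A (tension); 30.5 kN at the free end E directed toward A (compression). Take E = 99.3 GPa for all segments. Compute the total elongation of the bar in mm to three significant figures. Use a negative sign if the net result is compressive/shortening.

-0.688 mm

Internal axial forces (sectioning from the free end, tension +): N_DE = -30.5 kN, N_CD = -30.5 kN, N_BC = -11.3 kN, N_AB = -11.3 kN.
A_AB = 334.9 mm².
A_BC = 670.8 mm².
A_CD = 963.5 mm².
A_DE = 515.9 mm².
δ_AB = -11300·487/(334.9·99300) = -0.1655 mm
δ_BC = -11300·457/(670.8·99300) = -0.07753 mm
δ_CD = -30500·286/(963.5·99300) = -0.09117 mm
δ_DE = -30500·594/(515.9·99300) = -0.3536 mm
δ = Σδ_i = -0.6878 mm.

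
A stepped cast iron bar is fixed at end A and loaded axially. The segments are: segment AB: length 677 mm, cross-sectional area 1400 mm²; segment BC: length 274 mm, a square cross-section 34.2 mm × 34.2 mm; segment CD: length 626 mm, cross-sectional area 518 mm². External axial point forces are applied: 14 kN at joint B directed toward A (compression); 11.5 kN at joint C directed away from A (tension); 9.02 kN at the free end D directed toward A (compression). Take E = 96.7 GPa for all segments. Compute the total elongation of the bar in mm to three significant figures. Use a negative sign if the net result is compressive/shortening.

Internal axial forces (sectioning from the free end, tension +): N_CD = -9.02 kN, N_BC = 2.48 kN, N_AB = -11.52 kN.
A_BC = 1170 mm².
δ_AB = -11520·677/(1400·96700) = -0.05761 mm
δ_BC = 2480·274/(1170·96700) = 0.006008 mm
δ_CD = -9020·626/(518·96700) = -0.1127 mm
δ = Σδ_i = -0.1643 mm.

-0.164 mm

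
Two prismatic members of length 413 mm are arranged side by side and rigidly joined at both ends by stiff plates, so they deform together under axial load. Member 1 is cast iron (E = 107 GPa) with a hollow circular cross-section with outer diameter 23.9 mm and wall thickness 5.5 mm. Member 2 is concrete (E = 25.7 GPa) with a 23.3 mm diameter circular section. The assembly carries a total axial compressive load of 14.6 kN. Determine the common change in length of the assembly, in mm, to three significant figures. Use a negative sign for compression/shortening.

-0.134 mm

A_1 = 317.9 mm².
A_2 = 426.4 mm².
Equal strain + equilibrium ⇒ each member carries load in proportion to AE: A₁E₁ = 34020000 N, A₂E₂ = 10960000 N, ΣAE = 44980000 N.
δ = PL/ΣAE = -14600·413/44980000 = -0.1341 mm.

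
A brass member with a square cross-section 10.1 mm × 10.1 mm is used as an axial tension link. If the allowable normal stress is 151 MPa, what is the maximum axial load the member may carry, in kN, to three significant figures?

A = 102 mm².
P_max = σ_allow · A = 151 · 102 = 15400 N = 15.4 kN.

15.4 kN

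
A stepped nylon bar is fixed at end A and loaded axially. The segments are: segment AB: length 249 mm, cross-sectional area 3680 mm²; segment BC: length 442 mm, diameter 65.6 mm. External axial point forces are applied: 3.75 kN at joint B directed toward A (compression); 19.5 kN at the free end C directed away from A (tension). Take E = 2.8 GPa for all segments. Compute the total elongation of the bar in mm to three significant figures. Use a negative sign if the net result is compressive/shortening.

Internal axial forces (sectioning from the free end, tension +): N_BC = 19.5 kN, N_AB = 15.75 kN.
A_BC = 3380 mm².
δ_AB = 15750·249/(3680·2800) = 0.3806 mm
δ_BC = 19500·442/(3380·2800) = 0.9108 mm
δ = Σδ_i = 1.291 mm.

1.29 mm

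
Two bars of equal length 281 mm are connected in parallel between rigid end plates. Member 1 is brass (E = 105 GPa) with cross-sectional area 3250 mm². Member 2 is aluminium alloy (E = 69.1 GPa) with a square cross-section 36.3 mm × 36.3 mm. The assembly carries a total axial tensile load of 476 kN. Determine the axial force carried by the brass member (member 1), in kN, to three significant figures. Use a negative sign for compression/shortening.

376 kN

A_2 = 1318 mm².
Equal strain + equilibrium ⇒ each member carries load in proportion to AE: A₁E₁ = 341200000 N, A₂E₂ = 91050000 N, ΣAE = 432300000 N.
F₁ = P·A₁E₁/ΣAE = 476000·341200000/432300000 = 375700 N.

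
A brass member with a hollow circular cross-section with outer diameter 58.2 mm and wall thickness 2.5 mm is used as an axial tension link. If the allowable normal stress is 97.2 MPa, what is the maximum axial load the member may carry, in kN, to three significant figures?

42.5 kN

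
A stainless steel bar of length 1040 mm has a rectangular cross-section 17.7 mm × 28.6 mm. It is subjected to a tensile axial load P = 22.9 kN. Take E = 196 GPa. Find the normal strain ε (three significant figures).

2.31e-04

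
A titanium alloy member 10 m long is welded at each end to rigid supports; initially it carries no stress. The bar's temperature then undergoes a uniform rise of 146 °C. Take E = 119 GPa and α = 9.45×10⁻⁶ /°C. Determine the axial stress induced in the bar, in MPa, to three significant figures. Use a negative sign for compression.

-164 MPa

Free thermal expansion αLΔT = 9.45e-6 · 10000 · 146 = 13.8 mm.
The walls impose strain ε = −(13.8)/10000 = -1.3797e-03; σ = Eε = 119000 · -1.3797e-03 = -164.2 MPa.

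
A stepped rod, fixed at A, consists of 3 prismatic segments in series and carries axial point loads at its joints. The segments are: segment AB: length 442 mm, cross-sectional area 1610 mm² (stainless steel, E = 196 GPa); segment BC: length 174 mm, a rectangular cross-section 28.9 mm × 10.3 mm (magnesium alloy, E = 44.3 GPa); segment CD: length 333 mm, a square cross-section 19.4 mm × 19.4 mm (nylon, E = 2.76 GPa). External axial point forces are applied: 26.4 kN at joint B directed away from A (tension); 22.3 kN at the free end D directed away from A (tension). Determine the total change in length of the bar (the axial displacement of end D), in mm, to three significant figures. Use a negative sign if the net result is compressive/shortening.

Internal axial forces (sectioning from the free end, tension +): N_CD = 22.3 kN, N_BC = 22.3 kN, N_AB = 48.7 kN.
A_BC = 297.7 mm².
A_CD = 376.4 mm².
δ_AB = 48700·442/(1610·196000) = 0.06821 mm
δ_BC = 22300·174/(297.7·44300) = 0.2942 mm
δ_CD = 22300·333/(376.4·2760) = 7.149 mm
δ = Σδ_i = 7.511 mm.

7.51 mm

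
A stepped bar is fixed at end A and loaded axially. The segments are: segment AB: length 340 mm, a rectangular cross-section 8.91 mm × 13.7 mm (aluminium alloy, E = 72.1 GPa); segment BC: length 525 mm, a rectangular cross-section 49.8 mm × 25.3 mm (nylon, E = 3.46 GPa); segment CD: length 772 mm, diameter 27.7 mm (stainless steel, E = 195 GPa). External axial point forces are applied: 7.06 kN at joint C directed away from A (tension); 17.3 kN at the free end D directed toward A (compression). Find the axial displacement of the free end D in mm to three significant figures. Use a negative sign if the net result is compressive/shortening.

Internal axial forces (sectioning from the free end, tension +): N_CD = -17.3 kN, N_BC = -10.24 kN, N_AB = -10.24 kN.
A_AB = 122.1 mm².
A_BC = 1260 mm².
A_CD = 602.6 mm².
δ_AB = -10240·340/(122.1·72100) = -0.3956 mm
δ_BC = -10240·525/(1260·3460) = -1.233 mm
δ_CD = -17300·772/(602.6·195000) = -0.1137 mm
δ = Σδ_i = -1.742 mm.

-1.74 mm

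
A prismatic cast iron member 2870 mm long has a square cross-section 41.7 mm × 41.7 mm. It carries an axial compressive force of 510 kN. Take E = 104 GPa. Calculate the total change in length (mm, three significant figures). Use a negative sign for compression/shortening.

A = 1739 mm².
δ_mech = NL/(AE) = -510000·2870/(1739·104000) = -8.094 mm.

-8.09 mm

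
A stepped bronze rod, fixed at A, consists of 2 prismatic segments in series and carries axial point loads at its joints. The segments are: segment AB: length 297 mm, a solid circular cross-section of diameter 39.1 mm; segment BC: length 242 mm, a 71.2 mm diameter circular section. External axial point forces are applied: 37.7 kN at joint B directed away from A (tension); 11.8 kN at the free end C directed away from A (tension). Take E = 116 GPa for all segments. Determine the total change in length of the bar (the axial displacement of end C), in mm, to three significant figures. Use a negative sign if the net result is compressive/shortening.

0.112 mm

Internal axial forces (sectioning from the free end, tension +): N_BC = 11.8 kN, N_AB = 49.5 kN.
A_AB = 1201 mm².
A_BC = 3982 mm².
δ_AB = 49500·297/(1201·116000) = 0.1056 mm
δ_BC = 11800·242/(3982·116000) = 0.006183 mm
δ = Σδ_i = 0.1117 mm.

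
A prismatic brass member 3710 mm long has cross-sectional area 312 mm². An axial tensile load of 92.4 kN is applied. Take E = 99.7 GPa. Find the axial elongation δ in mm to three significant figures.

11.0 mm

δ_mech = NL/(AE) = 92400·3710/(312·99700) = 11.02 mm.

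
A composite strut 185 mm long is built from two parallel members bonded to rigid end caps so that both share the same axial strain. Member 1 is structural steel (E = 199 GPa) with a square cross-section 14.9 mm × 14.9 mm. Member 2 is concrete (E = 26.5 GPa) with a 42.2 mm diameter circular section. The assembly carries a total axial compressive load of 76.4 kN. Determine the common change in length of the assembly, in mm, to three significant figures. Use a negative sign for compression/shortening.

-0.174 mm

A_1 = 222 mm².
A_2 = 1399 mm².
Equal strain + equilibrium ⇒ each member carries load in proportion to AE: A₁E₁ = 44180000 N, A₂E₂ = 37060000 N, ΣAE = 81240000 N.
δ = PL/ΣAE = -76400·185/81240000 = -0.174 mm.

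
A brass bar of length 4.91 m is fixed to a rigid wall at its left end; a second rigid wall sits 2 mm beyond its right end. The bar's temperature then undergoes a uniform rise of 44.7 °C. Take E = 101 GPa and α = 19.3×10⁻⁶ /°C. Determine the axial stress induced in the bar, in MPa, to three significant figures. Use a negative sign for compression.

-46.0 MPa

Free thermal expansion αLΔT = 19.3e-6 · 4910 · 44.7 = 4.236 mm.
The walls engage after the gap closes; constrained expansion = 4.236 − 2 = 2.236 mm.
The walls impose strain ε = −(2.236)/4910 = -4.5538e-04; σ = Eε = 101000 · -4.5538e-04 = -45.99 MPa.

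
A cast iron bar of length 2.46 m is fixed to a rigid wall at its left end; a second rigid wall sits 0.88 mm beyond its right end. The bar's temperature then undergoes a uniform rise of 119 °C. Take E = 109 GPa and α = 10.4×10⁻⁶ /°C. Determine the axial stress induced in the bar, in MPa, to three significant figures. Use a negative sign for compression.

Free thermal expansion αLΔT = 10.4e-6 · 2460 · 119 = 3.044 mm.
The walls engage after the gap closes; constrained expansion = 3.044 − 0.88 = 2.164 mm.
The walls impose strain ε = −(2.164)/2460 = -8.7988e-04; σ = Eε = 109000 · -8.7988e-04 = -95.91 MPa.

-95.9 MPa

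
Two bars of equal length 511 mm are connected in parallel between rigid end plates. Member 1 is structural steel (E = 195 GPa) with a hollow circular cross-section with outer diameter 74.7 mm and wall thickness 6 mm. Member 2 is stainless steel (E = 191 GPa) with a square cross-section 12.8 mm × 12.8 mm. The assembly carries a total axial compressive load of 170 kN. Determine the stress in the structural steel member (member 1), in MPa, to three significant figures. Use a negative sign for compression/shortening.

-117 MPa

A_1 = 1295 mm².
A_2 = 163.8 mm².
Equal strain + equilibrium ⇒ each member carries load in proportion to AE: A₁E₁ = 252500000 N, A₂E₂ = 31290000 N, ΣAE = 283800000 N.
σ₁ = P·E₁/ΣAE = -170000·195000/283800000 = -116.8 MPa.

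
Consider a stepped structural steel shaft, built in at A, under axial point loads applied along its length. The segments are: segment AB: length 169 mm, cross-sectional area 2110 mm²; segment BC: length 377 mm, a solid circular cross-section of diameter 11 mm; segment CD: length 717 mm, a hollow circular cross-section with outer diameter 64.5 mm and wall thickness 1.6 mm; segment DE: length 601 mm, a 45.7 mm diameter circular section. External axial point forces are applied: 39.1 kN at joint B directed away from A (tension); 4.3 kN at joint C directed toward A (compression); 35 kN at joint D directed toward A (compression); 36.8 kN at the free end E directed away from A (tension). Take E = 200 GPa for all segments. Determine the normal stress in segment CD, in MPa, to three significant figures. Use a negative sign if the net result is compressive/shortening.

5.69 MPa

Internal axial forces (sectioning from the free end, tension +): N_DE = 36.8 kN, N_CD = 1.8 kN, N_BC = -2.5 kN, N_AB = 36.6 kN.
A_CD = 316.2 mm².
σ_CD = N_CD/A_CD = 1800/316.2 = 5.693 MPa.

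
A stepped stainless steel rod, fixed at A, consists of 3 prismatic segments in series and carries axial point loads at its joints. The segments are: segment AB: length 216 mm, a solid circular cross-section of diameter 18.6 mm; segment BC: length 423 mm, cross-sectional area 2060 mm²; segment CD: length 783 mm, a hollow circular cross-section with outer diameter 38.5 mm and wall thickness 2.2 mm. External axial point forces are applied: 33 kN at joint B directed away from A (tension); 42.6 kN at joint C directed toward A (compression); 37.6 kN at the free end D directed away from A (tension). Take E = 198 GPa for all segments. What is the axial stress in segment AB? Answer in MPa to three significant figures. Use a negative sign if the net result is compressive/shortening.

103 MPa

Internal axial forces (sectioning from the free end, tension +): N_CD = 37.6 kN, N_BC = -5 kN, N_AB = 28 kN.
A_AB = 271.7 mm².
σ_AB = N_AB/A_AB = 28000/271.7 = 103 MPa.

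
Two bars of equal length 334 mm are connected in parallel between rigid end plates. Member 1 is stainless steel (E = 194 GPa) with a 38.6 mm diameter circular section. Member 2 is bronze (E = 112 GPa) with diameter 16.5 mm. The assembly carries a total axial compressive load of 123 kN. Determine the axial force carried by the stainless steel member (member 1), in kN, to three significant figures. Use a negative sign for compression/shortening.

-111 kN

A_1 = 1170 mm².
A_2 = 213.8 mm².
Equal strain + equilibrium ⇒ each member carries load in proportion to AE: A₁E₁ = 227000000 N, A₂E₂ = 23950000 N, ΣAE = 251000000 N.
F₁ = P·A₁E₁/ΣAE = -123000·227000000/251000000 = -111300 N.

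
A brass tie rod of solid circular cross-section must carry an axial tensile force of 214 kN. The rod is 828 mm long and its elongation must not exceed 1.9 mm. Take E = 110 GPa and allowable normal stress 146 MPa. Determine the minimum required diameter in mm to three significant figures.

43.2 mm

Required area A ≥ P/σ_allow = 214000/146 = 1466 mm².
For a solid circular section, d ≥ √(4A/π) = 43.2 mm.
Elongation limit: A ≥ PL/(Eδ_allow) = 214000·828/(110000·1.9) = 847.8 mm² ⇒ d ≥ 32.86 mm.
The stress limit governs.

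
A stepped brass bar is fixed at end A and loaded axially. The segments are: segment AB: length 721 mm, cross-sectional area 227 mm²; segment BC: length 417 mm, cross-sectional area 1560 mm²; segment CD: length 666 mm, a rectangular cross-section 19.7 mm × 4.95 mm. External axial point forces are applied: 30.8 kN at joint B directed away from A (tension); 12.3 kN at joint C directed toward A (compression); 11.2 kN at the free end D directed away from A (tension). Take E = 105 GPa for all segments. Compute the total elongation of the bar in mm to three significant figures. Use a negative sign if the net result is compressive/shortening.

1.62 mm

Internal axial forces (sectioning from the free end, tension +): N_CD = 11.2 kN, N_BC = -1.1 kN, N_AB = 29.7 kN.
A_CD = 97.52 mm².
δ_AB = 29700·721/(227·105000) = 0.8984 mm
δ_BC = -1100·417/(1560·105000) = -0.0028 mm
δ_CD = 11200·666/(97.52·105000) = 0.7285 mm
δ = Σδ_i = 1.624 mm.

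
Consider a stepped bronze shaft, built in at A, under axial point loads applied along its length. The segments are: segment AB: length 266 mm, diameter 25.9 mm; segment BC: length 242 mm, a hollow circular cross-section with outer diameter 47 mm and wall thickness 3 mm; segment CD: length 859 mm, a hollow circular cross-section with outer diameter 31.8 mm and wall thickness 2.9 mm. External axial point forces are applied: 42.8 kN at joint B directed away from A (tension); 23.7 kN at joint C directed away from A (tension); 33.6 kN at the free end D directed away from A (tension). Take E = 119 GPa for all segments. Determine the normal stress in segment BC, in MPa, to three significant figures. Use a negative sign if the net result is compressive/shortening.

Internal axial forces (sectioning from the free end, tension +): N_CD = 33.6 kN, N_BC = 57.3 kN, N_AB = 100.1 kN.
A_BC = 414.7 mm².
σ_BC = N_BC/A_BC = 57300/414.7 = 138.2 MPa.

138 MPa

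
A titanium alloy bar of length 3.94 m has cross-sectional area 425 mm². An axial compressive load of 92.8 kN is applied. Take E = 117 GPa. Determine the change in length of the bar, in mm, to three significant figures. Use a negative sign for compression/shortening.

δ_mech = NL/(AE) = -92800·3940/(425·117000) = -7.353 mm.

-7.35 mm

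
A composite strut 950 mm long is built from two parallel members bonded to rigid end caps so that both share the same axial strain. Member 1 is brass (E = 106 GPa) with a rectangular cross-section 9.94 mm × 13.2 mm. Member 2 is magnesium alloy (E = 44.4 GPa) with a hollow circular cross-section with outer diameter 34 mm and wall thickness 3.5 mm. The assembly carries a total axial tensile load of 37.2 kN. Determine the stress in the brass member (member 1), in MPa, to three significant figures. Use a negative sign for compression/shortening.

137 MPa

A_1 = 131.2 mm².
A_2 = 335.4 mm².
Equal strain + equilibrium ⇒ each member carries load in proportion to AE: A₁E₁ = 13910000 N, A₂E₂ = 14890000 N, ΣAE = 28800000 N.
σ₁ = P·E₁/ΣAE = 37200·106000/28800000 = 136.9 MPa.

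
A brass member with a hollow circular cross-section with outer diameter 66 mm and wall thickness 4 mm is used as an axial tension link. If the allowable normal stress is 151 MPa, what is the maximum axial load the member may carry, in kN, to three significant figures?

118 kN

A = 779.1 mm².
P_max = σ_allow · A = 151 · 779.1 = 117600 N = 117.6 kN.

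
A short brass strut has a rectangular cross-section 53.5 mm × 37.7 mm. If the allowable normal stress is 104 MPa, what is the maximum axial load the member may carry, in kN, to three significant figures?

A = 2017 mm².
P_max = σ_allow · A = 104 · 2017 = 209800 N = 209.8 kN.

210 kN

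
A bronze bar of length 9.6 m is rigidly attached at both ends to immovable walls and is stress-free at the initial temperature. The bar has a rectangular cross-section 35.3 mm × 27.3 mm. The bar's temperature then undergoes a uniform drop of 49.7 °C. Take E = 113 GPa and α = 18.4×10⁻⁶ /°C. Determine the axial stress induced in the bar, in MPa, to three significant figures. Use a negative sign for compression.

Free thermal expansion αLΔT = 18.4e-6 · 9600 · -49.7 = -8.779 mm.
The walls impose strain ε = −(-8.779)/9600 = 9.1448e-04; σ = Eε = 113000 · 9.1448e-04 = 103.3 MPa.

103 MPa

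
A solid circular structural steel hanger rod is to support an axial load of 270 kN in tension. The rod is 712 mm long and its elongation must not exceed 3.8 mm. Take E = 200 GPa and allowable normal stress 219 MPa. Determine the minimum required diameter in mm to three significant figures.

39.6 mm

Required area A ≥ P/σ_allow = 270000/219 = 1233 mm².
For a solid circular section, d ≥ √(4A/π) = 39.62 mm.
Elongation limit: A ≥ PL/(Eδ_allow) = 270000·712/(200000·3.8) = 252.9 mm² ⇒ d ≥ 17.95 mm.
The stress limit governs.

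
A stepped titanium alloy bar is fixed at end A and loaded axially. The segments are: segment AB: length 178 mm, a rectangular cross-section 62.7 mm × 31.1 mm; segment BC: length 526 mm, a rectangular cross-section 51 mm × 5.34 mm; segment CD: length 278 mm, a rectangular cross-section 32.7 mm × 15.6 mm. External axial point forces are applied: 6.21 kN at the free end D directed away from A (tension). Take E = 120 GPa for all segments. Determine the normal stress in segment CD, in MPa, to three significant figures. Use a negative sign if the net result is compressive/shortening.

Internal axial forces (sectioning from the free end, tension +): N_CD = 6.21 kN, N_BC = 6.21 kN, N_AB = 6.21 kN.
A_CD = 510.1 mm².
σ_CD = N_CD/A_CD = 6210/510.1 = 12.17 MPa.

12.2 MPa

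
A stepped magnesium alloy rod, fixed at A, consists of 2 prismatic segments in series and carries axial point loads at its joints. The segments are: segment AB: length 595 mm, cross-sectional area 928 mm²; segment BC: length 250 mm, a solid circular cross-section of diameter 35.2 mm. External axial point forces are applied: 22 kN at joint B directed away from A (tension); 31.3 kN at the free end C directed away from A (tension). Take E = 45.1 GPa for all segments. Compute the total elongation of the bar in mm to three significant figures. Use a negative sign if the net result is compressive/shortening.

Internal axial forces (sectioning from the free end, tension +): N_BC = 31.3 kN, N_AB = 53.3 kN.
A_BC = 973.1 mm².
δ_AB = 53300·595/(928·45100) = 0.7577 mm
δ_BC = 31300·250/(973.1·45100) = 0.1783 mm
δ = Σδ_i = 0.936 mm.

0.936 mm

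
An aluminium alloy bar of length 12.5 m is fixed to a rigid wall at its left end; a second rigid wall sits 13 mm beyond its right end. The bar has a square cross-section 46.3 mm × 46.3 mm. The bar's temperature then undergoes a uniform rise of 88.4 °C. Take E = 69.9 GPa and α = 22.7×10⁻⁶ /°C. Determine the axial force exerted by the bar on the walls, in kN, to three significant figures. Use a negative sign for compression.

Free thermal expansion αLΔT = 22.7e-6 · 12500 · 88.4 = 25.08 mm.
The walls engage after the gap closes; constrained expansion = 25.08 − 13 = 12.08 mm.
The walls impose strain ε = −(12.08)/12500 = -9.6668e-04; σ = Eε = 69900 · -9.6668e-04 = -67.57 MPa.
Wall reaction R = σ·A = -67.57·2144 = -144900 N = -144.9 kN.

-145 kN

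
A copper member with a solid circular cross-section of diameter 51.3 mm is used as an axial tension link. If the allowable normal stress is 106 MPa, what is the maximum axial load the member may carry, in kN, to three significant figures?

A = 2067 mm².
P_max = σ_allow · A = 106 · 2067 = 219100 N = 219.1 kN.

219 kN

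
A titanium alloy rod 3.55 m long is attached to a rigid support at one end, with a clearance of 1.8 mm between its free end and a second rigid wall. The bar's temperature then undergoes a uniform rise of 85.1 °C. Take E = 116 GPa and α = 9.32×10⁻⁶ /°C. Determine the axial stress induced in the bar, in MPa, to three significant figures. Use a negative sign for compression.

-33.2 MPa

Free thermal expansion αLΔT = 9.32e-6 · 3550 · 85.1 = 2.816 mm.
The walls engage after the gap closes; constrained expansion = 2.816 − 1.8 = 1.016 mm.
The walls impose strain ε = −(1.016)/3550 = -2.8609e-04; σ = Eε = 116000 · -2.8609e-04 = -33.19 MPa.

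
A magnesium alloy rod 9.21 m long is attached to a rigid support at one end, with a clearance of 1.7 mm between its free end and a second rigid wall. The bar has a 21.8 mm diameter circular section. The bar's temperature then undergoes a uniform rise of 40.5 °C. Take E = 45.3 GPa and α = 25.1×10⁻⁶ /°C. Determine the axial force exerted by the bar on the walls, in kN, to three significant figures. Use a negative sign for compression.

-14.1 kN

Free thermal expansion αLΔT = 25.1e-6 · 9210 · 40.5 = 9.362 mm.
The walls engage after the gap closes; constrained expansion = 9.362 − 1.7 = 7.662 mm.
The walls impose strain ε = −(7.662)/9210 = -8.3197e-04; σ = Eε = 45300 · -8.3197e-04 = -37.69 MPa.
Wall reaction R = σ·A = -37.69·373.3 = -14070 N = -14.07 kN.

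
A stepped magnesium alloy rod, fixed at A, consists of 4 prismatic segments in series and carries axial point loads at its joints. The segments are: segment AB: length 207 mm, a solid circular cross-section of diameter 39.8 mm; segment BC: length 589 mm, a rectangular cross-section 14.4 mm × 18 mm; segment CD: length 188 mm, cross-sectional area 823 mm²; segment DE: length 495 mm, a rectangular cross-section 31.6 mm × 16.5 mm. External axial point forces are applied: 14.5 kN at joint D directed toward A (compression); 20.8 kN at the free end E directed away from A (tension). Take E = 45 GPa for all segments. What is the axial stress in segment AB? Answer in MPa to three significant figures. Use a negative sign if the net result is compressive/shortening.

Internal axial forces (sectioning from the free end, tension +): N_DE = 20.8 kN, N_CD = 6.3 kN, N_BC = 6.3 kN, N_AB = 6.3 kN.
A_AB = 1244 mm².
σ_AB = N_AB/A_AB = 6300/1244 = 5.064 MPa.

5.06 MPa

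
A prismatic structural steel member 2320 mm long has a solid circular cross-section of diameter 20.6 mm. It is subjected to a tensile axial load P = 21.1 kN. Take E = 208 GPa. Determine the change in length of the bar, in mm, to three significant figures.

A = 333.3 mm².
δ_mech = NL/(AE) = 21100·2320/(333.3·208000) = 0.7061 mm.

0.706 mm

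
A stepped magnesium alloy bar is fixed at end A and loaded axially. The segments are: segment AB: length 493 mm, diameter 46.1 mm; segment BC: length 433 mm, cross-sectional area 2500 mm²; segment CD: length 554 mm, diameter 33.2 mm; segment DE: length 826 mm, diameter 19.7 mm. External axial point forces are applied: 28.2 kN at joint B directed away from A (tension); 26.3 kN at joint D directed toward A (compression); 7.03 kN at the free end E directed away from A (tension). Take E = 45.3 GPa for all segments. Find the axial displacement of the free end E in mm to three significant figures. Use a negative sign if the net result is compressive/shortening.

Internal axial forces (sectioning from the free end, tension +): N_DE = 7.03 kN, N_CD = -19.27 kN, N_BC = -19.27 kN, N_AB = 8.93 kN.
A_AB = 1669 mm².
A_CD = 865.7 mm².
A_DE = 304.8 mm².
δ_AB = 8930·493/(1669·45300) = 0.05822 mm
δ_BC = -19270·433/(2500·45300) = -0.07368 mm
δ_CD = -19270·554/(865.7·45300) = -0.2722 mm
δ_DE = 7030·826/(304.8·45300) = 0.4205 mm
δ = Σδ_i = 0.1329 mm.

0.133 mm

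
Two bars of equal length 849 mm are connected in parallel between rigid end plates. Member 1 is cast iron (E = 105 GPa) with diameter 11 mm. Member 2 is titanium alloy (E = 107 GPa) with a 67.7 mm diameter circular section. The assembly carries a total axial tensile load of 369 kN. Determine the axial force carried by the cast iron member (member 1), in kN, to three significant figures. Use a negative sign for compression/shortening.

A_1 = 95.03 mm².
A_2 = 3600 mm².
Equal strain + equilibrium ⇒ each member carries load in proportion to AE: A₁E₁ = 9978000 N, A₂E₂ = 385200000 N, ΣAE = 395100000 N.
F₁ = P·A₁E₁/ΣAE = 369000·9978000/395100000 = 9318 N.

9.32 kN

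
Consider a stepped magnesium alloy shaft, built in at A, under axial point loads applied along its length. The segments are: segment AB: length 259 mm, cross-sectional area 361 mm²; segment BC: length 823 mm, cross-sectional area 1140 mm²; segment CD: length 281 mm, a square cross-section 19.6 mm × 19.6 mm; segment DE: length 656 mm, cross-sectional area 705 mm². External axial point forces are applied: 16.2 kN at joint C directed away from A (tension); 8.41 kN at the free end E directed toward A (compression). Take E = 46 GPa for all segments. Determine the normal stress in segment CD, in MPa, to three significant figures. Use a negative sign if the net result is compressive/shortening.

Internal axial forces (sectioning from the free end, tension +): N_DE = -8.41 kN, N_CD = -8.41 kN, N_BC = 7.79 kN, N_AB = 7.79 kN.
A_CD = 384.2 mm².
σ_CD = N_CD/A_CD = -8410/384.2 = -21.89 MPa.

-21.9 MPa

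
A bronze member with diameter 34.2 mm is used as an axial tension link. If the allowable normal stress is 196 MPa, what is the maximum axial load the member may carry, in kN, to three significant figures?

A = 918.6 mm².
P_max = σ_allow · A = 196 · 918.6 = 180100 N = 180.1 kN.

180 kN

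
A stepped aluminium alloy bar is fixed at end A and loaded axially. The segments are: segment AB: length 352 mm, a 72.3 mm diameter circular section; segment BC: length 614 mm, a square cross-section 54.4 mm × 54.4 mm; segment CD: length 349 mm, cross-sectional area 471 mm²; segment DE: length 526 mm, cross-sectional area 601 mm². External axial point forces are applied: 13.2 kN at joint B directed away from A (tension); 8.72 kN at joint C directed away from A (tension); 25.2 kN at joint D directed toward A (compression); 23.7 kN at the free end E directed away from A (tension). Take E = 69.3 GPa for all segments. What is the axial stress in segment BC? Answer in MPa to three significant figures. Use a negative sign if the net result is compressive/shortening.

2.44 MPa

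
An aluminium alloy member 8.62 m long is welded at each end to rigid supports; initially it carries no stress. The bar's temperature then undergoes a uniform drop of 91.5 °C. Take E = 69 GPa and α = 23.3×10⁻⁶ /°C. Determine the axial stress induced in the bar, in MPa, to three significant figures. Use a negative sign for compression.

Free thermal expansion αLΔT = 23.3e-6 · 8620 · -91.5 = -18.38 mm.
The walls impose strain ε = −(-18.38)/8620 = 2.1320e-03; σ = Eε = 69000 · 2.1320e-03 = 147.1 MPa.

147 MPa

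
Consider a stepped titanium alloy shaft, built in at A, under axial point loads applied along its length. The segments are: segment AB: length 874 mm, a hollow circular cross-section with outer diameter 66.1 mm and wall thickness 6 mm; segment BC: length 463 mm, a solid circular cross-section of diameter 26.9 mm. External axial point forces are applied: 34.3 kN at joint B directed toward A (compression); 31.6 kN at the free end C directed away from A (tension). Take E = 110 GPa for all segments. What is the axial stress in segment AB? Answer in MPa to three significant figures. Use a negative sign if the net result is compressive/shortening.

-2.38 MPa

Internal axial forces (sectioning from the free end, tension +): N_BC = 31.6 kN, N_AB = -2.7 kN.
A_AB = 1133 mm².
σ_AB = N_AB/A_AB = -2700/1133 = -2.383 MPa.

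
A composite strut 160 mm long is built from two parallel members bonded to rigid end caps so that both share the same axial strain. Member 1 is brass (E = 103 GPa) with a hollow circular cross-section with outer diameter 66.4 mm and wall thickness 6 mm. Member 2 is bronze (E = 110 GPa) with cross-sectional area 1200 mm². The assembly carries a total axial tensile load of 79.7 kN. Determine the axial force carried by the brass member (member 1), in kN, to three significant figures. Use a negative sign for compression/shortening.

37.5 kN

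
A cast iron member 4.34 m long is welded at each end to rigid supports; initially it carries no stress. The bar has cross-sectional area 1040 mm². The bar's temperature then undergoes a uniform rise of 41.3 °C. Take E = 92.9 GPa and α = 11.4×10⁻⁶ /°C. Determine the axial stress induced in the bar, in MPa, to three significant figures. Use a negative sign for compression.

-43.7 MPa

Free thermal expansion αLΔT = 11.4e-6 · 4340 · 41.3 = 2.043 mm.
The walls impose strain ε = −(2.043)/4340 = -4.7082e-04; σ = Eε = 92900 · -4.7082e-04 = -43.74 MPa.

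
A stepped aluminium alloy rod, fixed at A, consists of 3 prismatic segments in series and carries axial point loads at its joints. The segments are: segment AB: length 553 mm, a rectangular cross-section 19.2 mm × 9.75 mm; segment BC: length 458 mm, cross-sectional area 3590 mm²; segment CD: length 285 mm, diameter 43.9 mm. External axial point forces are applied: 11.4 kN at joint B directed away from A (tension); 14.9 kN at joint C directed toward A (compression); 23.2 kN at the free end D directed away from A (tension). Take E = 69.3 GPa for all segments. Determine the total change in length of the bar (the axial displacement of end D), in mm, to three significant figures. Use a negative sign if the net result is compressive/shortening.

0.918 mm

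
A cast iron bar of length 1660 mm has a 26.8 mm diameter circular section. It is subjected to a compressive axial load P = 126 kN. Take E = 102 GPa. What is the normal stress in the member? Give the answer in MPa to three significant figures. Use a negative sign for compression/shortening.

A = 564.1 mm².
σ = N/A = -126000/564.1 = -223.4 MPa.

-223 MPa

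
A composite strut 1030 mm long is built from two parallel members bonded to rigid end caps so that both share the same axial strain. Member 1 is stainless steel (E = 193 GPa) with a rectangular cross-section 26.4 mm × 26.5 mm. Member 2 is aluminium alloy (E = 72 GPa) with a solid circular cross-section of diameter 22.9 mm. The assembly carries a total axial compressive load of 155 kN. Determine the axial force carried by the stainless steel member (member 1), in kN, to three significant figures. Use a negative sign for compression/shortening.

-127 kN

A_1 = 699.6 mm².
A_2 = 411.9 mm².
Equal strain + equilibrium ⇒ each member carries load in proportion to AE: A₁E₁ = 135000000 N, A₂E₂ = 29650000 N, ΣAE = 164700000 N.
F₁ = P·A₁E₁/ΣAE = -155000·135000000/164700000 = -127100 N.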